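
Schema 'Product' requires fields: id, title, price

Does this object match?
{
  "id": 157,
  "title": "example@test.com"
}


Checking required fields...
Missing: price
Invalid - missing required field 'price'


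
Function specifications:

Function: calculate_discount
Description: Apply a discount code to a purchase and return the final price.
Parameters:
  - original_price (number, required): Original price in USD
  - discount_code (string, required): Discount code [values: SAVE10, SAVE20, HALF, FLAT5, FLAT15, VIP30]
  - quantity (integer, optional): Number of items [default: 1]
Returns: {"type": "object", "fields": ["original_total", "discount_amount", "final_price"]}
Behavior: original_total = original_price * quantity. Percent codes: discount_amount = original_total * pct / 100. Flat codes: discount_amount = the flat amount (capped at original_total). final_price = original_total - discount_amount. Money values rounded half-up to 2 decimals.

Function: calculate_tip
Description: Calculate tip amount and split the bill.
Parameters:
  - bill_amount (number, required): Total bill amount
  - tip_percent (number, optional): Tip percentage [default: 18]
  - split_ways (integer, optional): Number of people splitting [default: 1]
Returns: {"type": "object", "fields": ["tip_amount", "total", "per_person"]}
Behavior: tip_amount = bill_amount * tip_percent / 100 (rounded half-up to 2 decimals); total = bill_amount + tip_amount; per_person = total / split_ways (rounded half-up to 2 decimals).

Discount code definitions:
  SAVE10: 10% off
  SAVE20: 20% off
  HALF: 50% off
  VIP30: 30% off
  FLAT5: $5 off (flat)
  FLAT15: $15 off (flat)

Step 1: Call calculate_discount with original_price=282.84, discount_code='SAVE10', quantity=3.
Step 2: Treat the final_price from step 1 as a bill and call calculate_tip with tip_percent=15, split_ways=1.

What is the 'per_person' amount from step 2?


Step 1: calculate_discount(original_price=282.84, discount_code=SAVE10, quantity=3)
  original_total = 282.84 * 3 = 848.52
  SAVE10 = 10% off: discount_amount = 848.52 * 10/100 = 84.852 -> 84.85
  final_price = 848.52 - 84.85 = 763.67
  -> final_price = 763.67
Step 2: calculate_tip(bill_amount=763.67, tip_percent=15, split_ways=1)
  tip_amount = 763.67 * 15/100 = 114.5505 -> 114.55
  total = 763.67 + 114.55 = 878.22
  per_person = 878.22 / 1 = 878.22 -> 878.22
  -> per_person = 878.22
$878.22


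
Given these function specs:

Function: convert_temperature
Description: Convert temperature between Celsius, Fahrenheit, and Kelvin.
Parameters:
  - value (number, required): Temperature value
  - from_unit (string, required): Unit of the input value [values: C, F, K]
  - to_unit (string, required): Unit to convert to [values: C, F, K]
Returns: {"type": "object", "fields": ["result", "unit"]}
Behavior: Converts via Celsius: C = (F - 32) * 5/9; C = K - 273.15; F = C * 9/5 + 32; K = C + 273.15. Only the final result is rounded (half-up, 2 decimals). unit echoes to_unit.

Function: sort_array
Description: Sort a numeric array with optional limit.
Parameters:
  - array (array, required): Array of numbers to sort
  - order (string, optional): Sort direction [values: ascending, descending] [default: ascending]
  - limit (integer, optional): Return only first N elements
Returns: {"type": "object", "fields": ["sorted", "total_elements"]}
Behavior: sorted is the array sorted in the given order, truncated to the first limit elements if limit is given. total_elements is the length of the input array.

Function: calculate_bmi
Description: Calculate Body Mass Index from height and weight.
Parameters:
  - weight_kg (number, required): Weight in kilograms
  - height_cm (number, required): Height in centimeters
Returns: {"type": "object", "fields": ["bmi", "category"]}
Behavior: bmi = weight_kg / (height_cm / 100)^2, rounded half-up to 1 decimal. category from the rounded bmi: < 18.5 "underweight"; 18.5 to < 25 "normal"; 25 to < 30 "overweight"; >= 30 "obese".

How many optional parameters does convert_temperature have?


Parameters of convert_temperature: value (required), from_unit (required), to_unit (required)
Optional count:
0


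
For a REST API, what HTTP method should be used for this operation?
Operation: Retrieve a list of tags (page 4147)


GET = read, POST = create, PUT = update/replace, DELETE = remove
This operation is a read.
GET


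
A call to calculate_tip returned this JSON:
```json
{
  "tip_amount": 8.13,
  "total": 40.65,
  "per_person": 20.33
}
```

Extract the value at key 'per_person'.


20.33


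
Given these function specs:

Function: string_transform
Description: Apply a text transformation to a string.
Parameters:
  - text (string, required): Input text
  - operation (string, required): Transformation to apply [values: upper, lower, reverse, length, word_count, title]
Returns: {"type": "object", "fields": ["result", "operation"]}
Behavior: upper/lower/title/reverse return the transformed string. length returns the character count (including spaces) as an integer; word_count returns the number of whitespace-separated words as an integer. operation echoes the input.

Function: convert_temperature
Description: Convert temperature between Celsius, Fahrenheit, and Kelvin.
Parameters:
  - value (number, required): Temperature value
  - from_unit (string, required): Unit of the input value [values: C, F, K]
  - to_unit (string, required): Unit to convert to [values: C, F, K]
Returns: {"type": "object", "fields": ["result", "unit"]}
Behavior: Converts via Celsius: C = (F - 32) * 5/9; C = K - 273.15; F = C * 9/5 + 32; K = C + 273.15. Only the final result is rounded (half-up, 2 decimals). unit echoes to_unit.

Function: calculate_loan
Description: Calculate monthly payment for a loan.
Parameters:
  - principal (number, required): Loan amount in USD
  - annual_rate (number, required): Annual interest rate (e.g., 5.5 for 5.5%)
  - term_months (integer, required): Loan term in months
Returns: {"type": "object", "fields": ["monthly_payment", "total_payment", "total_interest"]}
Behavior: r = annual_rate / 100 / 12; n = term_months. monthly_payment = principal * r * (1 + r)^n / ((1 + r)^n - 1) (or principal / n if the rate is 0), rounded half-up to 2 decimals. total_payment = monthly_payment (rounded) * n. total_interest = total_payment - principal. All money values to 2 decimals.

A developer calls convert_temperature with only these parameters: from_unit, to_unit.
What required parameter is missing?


Required parameters: value, from_unit, to_unit
Provided: from_unit, to_unit
Missing: value
value


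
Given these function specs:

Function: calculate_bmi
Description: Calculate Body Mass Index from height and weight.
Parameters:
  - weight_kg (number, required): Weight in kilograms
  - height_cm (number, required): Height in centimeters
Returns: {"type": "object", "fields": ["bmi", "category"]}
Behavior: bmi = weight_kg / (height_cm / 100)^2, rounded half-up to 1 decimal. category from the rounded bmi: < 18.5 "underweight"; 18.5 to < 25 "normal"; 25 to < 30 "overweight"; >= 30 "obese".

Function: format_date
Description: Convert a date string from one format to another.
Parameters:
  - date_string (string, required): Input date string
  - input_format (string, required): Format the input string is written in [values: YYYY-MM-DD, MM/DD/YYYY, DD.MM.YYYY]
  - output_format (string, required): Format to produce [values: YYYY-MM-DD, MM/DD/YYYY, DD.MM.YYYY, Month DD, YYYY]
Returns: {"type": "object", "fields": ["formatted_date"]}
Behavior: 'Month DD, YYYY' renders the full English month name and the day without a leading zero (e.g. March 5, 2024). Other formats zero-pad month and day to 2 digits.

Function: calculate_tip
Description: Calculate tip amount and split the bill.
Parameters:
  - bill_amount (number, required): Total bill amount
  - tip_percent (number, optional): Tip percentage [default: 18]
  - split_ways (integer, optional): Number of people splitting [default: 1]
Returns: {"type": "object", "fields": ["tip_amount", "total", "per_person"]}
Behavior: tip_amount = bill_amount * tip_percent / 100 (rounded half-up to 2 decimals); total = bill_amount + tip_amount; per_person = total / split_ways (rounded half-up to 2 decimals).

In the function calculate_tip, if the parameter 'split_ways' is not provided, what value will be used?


The calculate_tip spec declares:
  - split_ways (integer, optional): Number of people splitting [default: 1]
Default:
1


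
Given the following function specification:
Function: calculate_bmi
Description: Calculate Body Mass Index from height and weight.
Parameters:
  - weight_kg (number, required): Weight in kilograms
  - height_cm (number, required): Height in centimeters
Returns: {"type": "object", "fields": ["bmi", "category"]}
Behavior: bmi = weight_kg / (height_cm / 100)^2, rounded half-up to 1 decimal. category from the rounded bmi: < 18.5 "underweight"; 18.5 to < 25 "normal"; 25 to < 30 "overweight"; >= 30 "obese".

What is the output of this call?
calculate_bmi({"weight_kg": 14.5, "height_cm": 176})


height_m = 176 / 100 = 1.76
bmi = 14.5 / 1.76^2 = 14.5 / 3.0976 = 4.681043 -> 4.7
4.7 < 18.5 -> underweight
Output:
{"bmi": 4.7, "category": "underweight"}


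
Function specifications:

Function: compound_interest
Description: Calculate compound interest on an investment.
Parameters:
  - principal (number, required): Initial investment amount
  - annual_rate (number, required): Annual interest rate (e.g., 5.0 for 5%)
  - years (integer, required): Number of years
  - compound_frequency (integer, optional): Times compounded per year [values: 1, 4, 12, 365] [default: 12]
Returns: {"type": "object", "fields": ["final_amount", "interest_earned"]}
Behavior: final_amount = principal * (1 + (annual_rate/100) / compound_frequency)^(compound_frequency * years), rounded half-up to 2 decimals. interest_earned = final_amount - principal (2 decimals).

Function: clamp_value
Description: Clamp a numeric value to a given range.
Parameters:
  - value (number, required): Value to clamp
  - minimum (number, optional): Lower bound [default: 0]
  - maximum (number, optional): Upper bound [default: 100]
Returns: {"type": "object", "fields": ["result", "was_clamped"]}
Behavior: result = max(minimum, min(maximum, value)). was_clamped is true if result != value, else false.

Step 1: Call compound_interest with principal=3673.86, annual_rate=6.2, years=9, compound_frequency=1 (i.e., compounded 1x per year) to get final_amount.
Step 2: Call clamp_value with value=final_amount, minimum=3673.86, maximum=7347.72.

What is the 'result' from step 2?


Step 1: compound_interest
  rate per period = 6.2/100/1 = 0.062 (keep full precision); periods = 1 * 9 = 9
  (1 + 0.062)^9 = 1.7183857
  final_amount = 3673.86 * 1.7183857 = 6313.108499 -> 6313.11
  interest_earned = 6313.11 - 3673.86 = 2639.25
  -> final_amount = 6313.11
Step 2: clamp_value(value=6313.11, minimum=3673.86, maximum=7347.72)
  result = max(3673.86, min(7347.72, 6313.11)) = max(3673.86, 6313.11) = 6313.11
  was_clamped = (6313.11 != 6313.11) = false
  -> result = 6313.11
6313.11


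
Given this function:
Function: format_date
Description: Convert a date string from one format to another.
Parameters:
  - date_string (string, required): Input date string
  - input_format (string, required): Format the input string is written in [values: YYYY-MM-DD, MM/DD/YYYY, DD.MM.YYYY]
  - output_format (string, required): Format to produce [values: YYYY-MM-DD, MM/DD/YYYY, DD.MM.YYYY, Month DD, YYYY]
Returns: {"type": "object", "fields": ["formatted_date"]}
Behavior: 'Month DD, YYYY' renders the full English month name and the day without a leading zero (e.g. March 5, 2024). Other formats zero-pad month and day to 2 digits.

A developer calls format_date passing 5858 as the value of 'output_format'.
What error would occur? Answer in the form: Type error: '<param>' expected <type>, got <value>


Spec: 'output_format' is declared as string; 5858 is an integer.
Type error: 'output_format' expected string, got 5858


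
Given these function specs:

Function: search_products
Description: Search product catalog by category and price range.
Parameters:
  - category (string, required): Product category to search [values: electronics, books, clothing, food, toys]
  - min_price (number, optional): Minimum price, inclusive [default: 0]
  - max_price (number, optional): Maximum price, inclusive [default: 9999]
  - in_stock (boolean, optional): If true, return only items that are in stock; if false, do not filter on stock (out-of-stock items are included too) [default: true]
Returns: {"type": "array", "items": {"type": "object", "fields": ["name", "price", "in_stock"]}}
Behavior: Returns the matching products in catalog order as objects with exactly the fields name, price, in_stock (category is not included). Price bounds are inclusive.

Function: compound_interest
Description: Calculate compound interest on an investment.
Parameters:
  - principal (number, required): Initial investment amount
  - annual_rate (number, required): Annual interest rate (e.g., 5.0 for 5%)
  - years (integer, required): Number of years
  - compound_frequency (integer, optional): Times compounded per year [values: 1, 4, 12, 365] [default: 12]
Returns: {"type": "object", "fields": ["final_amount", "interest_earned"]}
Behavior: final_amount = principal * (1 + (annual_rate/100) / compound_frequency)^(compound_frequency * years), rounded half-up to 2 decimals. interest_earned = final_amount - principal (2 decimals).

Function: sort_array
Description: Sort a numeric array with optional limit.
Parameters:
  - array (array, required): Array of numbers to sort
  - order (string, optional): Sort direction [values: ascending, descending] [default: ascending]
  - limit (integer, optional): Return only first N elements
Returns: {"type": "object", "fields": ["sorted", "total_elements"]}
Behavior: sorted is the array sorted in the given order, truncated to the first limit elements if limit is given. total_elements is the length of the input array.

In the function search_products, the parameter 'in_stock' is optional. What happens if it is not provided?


The search_products spec declares:
  - in_stock (boolean, optional): If true, return only items that are in stock; if false, do not filter on stock (out-of-stock items are included too) [default: true]
It defaults to true


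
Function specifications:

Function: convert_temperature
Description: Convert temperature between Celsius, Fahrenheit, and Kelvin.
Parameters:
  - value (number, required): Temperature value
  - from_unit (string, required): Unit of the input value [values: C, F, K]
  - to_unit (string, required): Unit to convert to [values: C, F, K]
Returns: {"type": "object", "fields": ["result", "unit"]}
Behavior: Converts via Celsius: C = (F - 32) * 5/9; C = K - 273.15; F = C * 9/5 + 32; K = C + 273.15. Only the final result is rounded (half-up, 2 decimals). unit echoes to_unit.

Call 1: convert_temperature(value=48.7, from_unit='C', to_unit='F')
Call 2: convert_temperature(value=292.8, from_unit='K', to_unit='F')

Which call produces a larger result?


Call 1:
  Input already in C: 48.7
  To F: 48.7 * 9/5 + 32 = 119.66
  Round to 2 decimals: 119.66
  -> 119.66 F
Call 2:
  To C: 292.8 - 273.15 = 19.65
  To F: 19.65 * 9/5 + 32 = 67.37
  Round to 2 decimals: 67.37
  -> 67.37 F
Call 1 (119.66 F)


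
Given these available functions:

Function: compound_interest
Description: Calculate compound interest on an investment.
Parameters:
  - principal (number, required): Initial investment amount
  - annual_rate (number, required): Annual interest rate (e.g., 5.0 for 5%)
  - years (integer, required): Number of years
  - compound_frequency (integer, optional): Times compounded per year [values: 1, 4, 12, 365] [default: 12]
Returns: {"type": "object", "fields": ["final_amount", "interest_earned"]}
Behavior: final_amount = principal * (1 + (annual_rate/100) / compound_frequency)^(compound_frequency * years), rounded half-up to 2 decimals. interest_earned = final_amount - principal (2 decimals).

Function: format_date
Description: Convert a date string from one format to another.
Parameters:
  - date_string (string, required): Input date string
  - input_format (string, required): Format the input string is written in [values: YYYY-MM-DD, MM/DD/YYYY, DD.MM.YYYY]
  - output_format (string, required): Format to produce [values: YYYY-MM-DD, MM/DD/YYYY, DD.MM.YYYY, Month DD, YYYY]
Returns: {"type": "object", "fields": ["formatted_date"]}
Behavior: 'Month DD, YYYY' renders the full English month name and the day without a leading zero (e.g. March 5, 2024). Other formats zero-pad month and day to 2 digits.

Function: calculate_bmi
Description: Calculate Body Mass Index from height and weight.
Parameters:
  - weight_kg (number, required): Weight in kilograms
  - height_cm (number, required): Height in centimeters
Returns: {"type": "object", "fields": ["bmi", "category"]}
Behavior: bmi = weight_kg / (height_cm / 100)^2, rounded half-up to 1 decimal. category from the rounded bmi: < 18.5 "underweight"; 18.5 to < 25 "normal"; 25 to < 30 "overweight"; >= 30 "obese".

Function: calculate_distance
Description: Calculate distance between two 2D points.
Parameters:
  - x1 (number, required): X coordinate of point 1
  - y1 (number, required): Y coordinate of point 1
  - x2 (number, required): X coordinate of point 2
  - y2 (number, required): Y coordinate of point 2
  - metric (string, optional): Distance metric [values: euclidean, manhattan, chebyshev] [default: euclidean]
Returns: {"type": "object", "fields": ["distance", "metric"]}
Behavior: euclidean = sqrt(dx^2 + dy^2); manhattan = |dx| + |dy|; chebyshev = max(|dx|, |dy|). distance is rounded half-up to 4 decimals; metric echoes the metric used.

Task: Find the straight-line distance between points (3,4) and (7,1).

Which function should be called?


The task needs a function whose description is: Calculate distance between two 2D points.
calculate_distance


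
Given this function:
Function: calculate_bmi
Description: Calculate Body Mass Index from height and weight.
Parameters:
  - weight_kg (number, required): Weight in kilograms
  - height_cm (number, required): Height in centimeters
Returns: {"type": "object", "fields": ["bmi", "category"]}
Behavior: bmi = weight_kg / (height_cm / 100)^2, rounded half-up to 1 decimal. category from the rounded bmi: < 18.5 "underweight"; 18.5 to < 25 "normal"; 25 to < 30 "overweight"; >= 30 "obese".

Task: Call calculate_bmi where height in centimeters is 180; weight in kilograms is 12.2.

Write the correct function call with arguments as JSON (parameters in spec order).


Mapping each described value to its parameter name:
  'Height in centimeters' -> height_cm = 180
  'Weight in kilograms' -> weight_kg = 12.2
calculate_bmi({"weight_kg": 12.2, "height_cm": 180})


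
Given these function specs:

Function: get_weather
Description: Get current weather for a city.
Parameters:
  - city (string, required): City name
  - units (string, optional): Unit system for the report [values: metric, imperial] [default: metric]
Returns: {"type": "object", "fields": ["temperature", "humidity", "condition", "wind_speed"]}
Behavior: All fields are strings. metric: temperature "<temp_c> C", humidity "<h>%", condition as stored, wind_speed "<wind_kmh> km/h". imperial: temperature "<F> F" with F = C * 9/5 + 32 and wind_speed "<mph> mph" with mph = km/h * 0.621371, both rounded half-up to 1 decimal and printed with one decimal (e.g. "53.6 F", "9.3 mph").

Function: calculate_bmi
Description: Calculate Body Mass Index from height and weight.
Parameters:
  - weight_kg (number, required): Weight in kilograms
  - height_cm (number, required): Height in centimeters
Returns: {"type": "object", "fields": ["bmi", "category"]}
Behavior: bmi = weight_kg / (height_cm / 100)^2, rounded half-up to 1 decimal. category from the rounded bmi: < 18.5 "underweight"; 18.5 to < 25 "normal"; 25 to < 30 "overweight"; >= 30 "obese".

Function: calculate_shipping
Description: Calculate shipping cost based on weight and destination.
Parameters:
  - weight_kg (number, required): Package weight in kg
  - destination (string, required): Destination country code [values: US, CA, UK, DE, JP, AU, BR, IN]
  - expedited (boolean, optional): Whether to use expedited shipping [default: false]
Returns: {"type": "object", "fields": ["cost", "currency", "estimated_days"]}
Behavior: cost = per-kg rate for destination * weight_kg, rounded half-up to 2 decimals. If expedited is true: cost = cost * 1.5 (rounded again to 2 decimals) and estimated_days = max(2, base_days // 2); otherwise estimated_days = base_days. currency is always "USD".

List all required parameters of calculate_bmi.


Parameters of calculate_bmi and their required/optional flag:
  weight_kg: required
  height_cm: required
height_cm, weight_kg


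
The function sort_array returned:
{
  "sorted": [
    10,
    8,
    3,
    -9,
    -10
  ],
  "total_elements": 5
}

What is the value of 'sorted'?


[10, 8, 3, -9, -10]


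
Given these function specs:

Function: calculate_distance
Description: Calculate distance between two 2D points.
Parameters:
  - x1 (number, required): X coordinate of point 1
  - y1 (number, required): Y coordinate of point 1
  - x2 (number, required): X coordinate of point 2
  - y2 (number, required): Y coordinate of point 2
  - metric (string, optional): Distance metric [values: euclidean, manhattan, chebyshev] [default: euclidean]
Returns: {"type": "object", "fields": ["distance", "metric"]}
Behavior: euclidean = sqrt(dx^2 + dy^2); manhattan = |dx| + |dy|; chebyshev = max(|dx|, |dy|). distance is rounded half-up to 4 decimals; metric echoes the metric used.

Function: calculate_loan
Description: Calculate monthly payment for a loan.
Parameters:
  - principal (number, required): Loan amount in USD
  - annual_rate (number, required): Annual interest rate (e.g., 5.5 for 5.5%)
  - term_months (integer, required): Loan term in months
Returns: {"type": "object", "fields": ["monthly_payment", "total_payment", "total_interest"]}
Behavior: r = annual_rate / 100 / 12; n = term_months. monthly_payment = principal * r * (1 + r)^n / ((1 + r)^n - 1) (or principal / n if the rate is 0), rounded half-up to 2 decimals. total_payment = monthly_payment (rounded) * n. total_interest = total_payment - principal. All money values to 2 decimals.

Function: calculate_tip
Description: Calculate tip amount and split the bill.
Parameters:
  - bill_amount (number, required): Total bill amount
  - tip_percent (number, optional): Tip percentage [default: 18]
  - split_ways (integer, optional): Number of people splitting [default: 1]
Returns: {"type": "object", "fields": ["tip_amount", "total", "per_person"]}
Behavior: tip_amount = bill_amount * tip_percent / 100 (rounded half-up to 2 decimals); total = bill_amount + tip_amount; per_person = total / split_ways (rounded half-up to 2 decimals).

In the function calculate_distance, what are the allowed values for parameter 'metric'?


The calculate_distance spec declares:
  - metric (string, optional): Distance metric [values: euclidean, manhattan, chebyshev] [default: euclidean]
Allowed values:
euclidean, manhattan, chebyshev


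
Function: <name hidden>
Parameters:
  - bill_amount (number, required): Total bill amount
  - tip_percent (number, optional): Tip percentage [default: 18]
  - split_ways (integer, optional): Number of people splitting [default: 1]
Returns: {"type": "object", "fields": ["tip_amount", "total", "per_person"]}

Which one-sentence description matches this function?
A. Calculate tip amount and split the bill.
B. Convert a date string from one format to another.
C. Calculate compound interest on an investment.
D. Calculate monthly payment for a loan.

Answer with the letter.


Parameters bill_amount, tip_percent, split_ways and return ["tip_amount", "total", "per_person"] fit: Calculate tip amount and split the bill.
A


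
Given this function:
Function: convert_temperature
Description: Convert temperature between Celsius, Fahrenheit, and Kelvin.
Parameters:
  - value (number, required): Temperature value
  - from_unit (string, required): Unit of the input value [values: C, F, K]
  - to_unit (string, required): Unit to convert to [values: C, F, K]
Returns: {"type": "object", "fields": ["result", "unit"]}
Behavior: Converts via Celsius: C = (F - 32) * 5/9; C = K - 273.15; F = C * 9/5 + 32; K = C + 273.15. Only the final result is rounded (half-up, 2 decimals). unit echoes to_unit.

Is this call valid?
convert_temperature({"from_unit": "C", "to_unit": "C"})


Checking required parameters...
Missing required parameter: value
Invalid - missing required parameter 'value'


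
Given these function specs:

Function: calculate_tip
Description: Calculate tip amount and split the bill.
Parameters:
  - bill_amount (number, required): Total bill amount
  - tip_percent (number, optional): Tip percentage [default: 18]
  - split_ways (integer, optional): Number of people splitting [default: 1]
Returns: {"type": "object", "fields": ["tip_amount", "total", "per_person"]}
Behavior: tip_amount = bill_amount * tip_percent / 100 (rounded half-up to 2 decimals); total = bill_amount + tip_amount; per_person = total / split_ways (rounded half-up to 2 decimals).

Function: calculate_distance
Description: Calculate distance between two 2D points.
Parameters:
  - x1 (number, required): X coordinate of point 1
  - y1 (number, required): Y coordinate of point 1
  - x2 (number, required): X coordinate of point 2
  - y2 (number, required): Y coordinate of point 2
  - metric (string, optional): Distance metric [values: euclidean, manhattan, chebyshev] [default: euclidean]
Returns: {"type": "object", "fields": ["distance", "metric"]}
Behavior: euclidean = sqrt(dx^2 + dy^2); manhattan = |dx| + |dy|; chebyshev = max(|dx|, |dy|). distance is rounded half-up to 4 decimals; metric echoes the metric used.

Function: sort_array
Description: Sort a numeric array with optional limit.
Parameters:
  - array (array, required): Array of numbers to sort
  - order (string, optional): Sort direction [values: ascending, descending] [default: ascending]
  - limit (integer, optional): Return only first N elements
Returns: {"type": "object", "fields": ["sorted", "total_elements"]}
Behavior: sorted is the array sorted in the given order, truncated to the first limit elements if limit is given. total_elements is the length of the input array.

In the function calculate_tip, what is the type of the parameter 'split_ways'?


The calculate_tip spec declares:
  - split_ways (integer, optional): Number of people splitting [default: 1]
Type:
integer


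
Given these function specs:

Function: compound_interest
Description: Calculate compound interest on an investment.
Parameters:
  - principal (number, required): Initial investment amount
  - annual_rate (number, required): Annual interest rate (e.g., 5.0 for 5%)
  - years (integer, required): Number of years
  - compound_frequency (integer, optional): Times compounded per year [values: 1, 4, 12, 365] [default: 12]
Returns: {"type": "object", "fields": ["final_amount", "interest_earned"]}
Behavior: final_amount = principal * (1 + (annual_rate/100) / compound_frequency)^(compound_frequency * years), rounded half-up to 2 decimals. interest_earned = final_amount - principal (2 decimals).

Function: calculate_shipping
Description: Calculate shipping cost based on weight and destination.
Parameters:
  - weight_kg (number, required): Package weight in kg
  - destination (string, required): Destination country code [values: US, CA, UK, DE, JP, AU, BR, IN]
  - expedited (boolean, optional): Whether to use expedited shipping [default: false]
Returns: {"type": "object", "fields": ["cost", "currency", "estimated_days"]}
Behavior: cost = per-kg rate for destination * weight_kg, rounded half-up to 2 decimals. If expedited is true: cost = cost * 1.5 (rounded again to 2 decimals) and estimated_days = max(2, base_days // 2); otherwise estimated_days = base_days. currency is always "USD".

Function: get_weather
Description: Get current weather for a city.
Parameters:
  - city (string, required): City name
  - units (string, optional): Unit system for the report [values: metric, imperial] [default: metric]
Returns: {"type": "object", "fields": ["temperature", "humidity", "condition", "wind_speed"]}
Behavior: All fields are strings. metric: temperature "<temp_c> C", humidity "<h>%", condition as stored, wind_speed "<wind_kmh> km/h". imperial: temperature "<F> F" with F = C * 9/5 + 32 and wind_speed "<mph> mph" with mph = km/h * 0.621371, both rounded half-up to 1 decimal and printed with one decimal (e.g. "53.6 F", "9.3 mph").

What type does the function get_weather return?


The get_weather spec declares Returns: {"type": "object", "fields": ["temperature", "humidity", "condition", "wind_speed"]}
Type:
object


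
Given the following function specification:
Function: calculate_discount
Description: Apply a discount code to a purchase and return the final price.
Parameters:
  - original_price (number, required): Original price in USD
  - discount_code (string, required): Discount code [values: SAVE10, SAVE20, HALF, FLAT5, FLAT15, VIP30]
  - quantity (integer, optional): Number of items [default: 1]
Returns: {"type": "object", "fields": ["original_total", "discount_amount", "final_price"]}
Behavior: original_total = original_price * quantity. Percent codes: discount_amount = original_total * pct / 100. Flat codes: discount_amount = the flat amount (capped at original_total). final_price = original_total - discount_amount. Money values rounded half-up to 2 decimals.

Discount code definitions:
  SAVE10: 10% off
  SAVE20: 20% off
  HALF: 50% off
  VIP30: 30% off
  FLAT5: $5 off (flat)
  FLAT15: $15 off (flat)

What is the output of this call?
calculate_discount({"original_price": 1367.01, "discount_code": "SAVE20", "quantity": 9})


original_total = 1367.01 * 9 = 12303.09
SAVE20 = 20% off: discount_amount = 12303.09 * 20/100 = 2460.618 -> 2460.62
final_price = 12303.09 - 2460.62 = 9842.47
Output:
{"original_total": 12303.09, "discount_amount": 2460.62, "final_price": 9842.47}


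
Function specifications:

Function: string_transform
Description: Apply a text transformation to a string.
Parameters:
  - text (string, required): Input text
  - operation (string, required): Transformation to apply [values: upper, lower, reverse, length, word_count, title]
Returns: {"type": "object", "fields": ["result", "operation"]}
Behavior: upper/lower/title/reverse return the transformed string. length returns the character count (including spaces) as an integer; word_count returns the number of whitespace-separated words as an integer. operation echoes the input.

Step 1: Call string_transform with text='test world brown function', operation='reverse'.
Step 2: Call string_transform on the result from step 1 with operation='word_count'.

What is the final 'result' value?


Step 1: string_transform(text='test world brown function', operation='reverse')
  -> result = 'noitcnuf nworb dlrow tset'
Step 2: string_transform(text='noitcnuf nworb dlrow tset', operation='word_count')
  words: noitcnuf, nworb, dlrow, tset -> 4
  -> result = 4
4


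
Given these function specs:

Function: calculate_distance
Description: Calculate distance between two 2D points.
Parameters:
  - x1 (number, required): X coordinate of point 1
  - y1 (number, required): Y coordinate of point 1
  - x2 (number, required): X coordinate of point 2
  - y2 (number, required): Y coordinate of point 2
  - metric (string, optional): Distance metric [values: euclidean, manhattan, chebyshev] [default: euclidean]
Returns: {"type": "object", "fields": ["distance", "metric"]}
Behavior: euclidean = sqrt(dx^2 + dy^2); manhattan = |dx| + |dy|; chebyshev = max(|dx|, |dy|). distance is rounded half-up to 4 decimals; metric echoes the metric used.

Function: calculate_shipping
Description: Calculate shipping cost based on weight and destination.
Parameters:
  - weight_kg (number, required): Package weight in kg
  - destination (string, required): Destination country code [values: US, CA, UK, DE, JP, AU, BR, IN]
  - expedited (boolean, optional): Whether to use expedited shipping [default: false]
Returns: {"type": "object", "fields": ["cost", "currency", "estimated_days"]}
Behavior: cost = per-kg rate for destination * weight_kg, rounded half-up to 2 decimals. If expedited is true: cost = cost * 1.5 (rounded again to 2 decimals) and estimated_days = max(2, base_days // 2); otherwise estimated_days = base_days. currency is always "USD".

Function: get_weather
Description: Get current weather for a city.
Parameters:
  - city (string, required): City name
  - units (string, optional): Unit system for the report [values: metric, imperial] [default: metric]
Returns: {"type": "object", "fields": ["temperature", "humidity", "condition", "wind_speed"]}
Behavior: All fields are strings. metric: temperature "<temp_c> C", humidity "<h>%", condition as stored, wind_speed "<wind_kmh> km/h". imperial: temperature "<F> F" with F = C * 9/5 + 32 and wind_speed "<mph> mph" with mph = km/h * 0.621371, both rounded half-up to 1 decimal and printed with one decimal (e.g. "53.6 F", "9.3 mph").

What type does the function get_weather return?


The get_weather spec declares Returns: {"type": "object", "fields": ["temperature", "humidity", "condition", "wind_speed"]}
Type:
object


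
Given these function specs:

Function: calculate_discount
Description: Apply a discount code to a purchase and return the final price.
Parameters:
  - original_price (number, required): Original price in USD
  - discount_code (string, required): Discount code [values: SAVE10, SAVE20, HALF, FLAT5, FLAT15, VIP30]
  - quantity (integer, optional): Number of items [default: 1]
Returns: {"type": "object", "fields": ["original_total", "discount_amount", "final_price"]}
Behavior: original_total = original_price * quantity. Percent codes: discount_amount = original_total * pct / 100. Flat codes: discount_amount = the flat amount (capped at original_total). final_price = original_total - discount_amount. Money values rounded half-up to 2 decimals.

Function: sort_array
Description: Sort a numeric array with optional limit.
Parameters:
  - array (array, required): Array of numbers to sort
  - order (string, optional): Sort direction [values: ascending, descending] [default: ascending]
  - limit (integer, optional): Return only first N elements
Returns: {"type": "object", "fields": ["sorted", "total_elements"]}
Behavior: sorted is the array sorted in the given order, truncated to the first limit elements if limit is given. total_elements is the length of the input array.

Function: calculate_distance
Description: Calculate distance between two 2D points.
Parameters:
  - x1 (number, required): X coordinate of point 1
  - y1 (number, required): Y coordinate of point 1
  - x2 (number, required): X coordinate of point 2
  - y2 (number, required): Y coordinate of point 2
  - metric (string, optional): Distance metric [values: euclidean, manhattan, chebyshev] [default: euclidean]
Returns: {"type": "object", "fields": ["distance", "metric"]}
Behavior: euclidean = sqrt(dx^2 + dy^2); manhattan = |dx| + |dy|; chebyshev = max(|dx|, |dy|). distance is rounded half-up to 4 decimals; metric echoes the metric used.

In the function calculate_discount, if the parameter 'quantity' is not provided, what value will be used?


The calculate_discount spec declares:
  - quantity (integer, optional): Number of items [default: 1]
Default:
1


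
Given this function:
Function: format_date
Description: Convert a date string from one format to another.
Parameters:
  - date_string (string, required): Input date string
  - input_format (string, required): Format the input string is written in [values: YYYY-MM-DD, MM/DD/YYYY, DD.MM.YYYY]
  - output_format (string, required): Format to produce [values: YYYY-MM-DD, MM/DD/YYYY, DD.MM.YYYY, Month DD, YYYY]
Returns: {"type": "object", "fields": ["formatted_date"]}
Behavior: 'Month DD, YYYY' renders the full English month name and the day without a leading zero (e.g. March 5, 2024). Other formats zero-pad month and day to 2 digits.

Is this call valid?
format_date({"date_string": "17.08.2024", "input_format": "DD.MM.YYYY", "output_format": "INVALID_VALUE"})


Checking parameter values...
Parameter 'output_format' has value 'INVALID_VALUE' not in allowed: YYYY-MM-DD, MM/DD/YYYY, DD.MM.YYYY, Month DD, YYYY
Invalid - 'output_format' must be one of YYYY-MM-DD, MM/DD/YYYY, DD.MM.YYYY, Month DD, YYYY


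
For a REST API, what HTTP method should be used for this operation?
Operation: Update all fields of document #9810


GET = read, POST = create, PUT = update/replace, DELETE = remove
This operation is an update/replace.
PUT


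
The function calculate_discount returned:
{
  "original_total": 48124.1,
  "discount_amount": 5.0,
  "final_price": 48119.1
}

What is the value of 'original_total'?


48124.1


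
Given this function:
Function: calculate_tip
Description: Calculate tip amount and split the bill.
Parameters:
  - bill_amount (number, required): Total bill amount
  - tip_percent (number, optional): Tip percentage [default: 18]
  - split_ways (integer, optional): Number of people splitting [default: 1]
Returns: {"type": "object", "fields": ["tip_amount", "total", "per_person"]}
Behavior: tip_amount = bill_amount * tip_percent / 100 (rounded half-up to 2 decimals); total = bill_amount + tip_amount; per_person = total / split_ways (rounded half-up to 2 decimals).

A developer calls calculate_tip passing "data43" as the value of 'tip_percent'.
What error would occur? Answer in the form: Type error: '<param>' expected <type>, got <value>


Spec: 'tip_percent' is declared as number; "data43" is a string.
Type error: 'tip_percent' expected number, got "data43"


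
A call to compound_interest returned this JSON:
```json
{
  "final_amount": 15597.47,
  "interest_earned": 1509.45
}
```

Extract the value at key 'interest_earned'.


1509.45


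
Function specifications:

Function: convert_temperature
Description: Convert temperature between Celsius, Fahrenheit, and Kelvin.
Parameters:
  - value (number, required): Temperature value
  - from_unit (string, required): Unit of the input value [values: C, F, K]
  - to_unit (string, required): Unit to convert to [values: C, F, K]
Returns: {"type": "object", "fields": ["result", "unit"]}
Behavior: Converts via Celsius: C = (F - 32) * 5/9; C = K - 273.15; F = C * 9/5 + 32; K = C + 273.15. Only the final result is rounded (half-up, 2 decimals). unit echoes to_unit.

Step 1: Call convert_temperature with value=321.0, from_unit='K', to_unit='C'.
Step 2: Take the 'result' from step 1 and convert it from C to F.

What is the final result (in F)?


Step 1: convert_temperature(value=321.0, from_unit=K, to_unit=C)
  To C: 321 - 273.15 = 47.85
  Target is C: 47.85
  Round to 2 decimals: 47.85
  -> result = 47.85 C
Step 2: convert_temperature(value=47.85, from_unit=C, to_unit=F)
  Input already in C: 47.85
  To F: 47.85 * 9/5 + 32 = 118.13
  Round to 2 decimals: 118.13
  -> result = 118.13 F
118.13 F


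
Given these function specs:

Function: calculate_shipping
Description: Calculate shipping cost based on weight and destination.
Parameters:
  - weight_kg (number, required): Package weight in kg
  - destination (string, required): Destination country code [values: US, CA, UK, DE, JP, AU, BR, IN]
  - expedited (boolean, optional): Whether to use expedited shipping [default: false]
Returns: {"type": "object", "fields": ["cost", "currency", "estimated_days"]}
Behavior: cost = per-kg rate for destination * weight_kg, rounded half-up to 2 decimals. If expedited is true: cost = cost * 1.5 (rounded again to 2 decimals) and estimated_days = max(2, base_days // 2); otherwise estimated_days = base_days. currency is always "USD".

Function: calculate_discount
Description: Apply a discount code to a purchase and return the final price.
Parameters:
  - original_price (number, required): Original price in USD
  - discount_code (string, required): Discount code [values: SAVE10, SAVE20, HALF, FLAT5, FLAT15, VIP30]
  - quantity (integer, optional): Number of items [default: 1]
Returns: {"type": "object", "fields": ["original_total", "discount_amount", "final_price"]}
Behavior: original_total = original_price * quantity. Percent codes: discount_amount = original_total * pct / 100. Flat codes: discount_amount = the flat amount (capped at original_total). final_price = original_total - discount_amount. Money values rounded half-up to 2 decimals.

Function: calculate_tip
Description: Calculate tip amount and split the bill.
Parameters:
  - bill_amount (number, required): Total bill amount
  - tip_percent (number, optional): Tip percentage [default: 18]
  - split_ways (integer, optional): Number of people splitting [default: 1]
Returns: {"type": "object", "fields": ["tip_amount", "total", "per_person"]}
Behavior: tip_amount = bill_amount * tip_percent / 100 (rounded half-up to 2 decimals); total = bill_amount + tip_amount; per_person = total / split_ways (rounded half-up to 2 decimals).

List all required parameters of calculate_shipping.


Parameters of calculate_shipping and their required/optional flag:
  weight_kg: required
  destination: required
  expedited: optional
destination, weight_kg
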